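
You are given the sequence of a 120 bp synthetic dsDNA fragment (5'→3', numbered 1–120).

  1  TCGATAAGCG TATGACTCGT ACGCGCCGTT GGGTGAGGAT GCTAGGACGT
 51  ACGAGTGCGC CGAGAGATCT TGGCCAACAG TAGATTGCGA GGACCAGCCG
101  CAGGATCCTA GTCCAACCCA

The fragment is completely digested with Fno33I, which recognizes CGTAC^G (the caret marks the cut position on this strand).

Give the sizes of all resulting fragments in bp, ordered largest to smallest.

68, 30, 22 bp

Fno33I sites (CGTACG) start at positions 18, 48.
Fno33I cuts after base 5 of each site (before the last base), so after positions 22, 52.
Linear molecule, 2 cuts → 3 fragments:
  1–22 → 22 bp
  23–52 → 30 bp
  53–120 → 68 bp
Sorted largest to smallest: 68, 30, 22 bp.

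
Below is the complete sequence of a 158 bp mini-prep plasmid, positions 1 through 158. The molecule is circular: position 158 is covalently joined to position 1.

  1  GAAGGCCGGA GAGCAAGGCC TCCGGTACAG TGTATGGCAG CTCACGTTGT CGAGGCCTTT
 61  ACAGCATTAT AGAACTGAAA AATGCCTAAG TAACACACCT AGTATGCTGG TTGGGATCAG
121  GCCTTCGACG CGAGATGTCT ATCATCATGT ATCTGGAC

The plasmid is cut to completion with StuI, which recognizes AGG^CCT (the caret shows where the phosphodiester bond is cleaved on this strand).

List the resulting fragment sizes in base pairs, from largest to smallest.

66, 55, 37 bp

StuI sites (AGGCCT) start at positions 16, 53, 119.
StuI cuts after base 3 of each site, so after positions 18, 55, 121.
Circular molecule, 3 cuts → 3 fragments:
  19–55 → 37 bp
  56–121 → 66 bp
  122–158 then 1–18 → 37 + 18 = 55 bp
Sorted largest to smallest: 66, 55, 37 bp.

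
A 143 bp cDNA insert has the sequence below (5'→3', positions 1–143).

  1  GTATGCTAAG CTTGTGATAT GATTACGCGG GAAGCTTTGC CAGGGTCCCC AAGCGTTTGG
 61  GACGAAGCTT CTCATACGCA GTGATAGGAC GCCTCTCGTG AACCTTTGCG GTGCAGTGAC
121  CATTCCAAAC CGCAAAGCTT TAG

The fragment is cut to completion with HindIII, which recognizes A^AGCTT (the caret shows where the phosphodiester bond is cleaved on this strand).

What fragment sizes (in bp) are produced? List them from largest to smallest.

HindIII sites (AAGCTT) start at positions 8, 32, 65, 135.
HindIII cuts after the first base of each site, so after positions 8, 32, 65, 135.
Linear molecule, 4 cuts → 5 fragments:
  1–8 → 8 bp
  9–32 → 24 bp
  33–65 → 33 bp
  66–135 → 70 bp
  136–143 → 8 bp
Sorted largest to smallest: 70, 33, 24, 8, 8 bp.

70, 33, 24, 8, 8 bp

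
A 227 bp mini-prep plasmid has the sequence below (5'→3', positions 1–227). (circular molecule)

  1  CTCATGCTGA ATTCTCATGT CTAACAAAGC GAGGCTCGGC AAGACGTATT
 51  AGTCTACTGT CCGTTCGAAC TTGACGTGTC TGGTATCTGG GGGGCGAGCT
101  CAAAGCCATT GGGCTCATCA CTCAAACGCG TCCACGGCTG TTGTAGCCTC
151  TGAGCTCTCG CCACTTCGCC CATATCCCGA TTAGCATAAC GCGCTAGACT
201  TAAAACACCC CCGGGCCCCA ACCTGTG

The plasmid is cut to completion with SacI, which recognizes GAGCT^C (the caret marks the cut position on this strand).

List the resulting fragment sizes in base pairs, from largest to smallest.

SacI sites (GAGCTC) start at positions 96, 152.
SacI cuts after base 5 of each site (before the last base), so after positions 100, 156.
Circular molecule, 2 cuts → 2 fragments:
  101–156 → 56 bp
  157–227 then 1–100 → 71 + 100 = 171 bp
Sorted largest to smallest: 171, 56 bp.

171, 56 bp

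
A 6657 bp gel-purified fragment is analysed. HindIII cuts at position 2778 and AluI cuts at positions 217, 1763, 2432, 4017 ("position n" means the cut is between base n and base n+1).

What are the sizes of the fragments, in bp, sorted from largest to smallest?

2640, 1546, 1239, 669, 346, 217 bp

Combined cut positions (sorted): 217, 1763, 2432, 2778, 4017.
Linear molecule, 5 cuts → 6 fragments:
  217 − 0 = 217 bp
  1763 − 217 = 1546 bp
  2432 − 1763 = 669 bp
  2778 − 2432 = 346 bp
  4017 − 2778 = 1239 bp
  6657 − 4017 = 2640 bp
Sorted largest to smallest: 2640, 1546, 1239, 669, 346, 217 bp.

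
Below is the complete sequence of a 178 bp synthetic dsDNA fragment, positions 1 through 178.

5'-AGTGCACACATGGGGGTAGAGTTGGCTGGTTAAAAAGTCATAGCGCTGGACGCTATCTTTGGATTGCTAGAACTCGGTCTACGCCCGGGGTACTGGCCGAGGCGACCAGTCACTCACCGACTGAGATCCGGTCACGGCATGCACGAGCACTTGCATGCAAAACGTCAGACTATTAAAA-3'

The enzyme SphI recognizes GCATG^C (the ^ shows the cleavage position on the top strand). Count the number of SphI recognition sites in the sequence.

GCATGC occurs starting at positions 137, 153.
SphI cuts at 2 sites.

2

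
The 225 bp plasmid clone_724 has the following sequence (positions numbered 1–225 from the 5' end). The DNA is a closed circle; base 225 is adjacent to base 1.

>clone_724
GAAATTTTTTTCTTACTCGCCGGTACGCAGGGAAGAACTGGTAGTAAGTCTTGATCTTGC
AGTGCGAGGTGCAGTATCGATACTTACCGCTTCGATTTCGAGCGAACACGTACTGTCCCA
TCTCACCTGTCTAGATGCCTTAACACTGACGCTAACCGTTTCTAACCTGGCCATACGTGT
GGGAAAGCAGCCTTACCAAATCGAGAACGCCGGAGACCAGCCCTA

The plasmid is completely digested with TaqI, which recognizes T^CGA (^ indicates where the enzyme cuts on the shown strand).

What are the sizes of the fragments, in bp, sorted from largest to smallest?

TaqI sites (TCGA) start at positions 77, 92, 98, 201.
TaqI cuts after the first base of each site, so after positions 77, 92, 98, 201.
Circular molecule, 4 cuts → 4 fragments:
  78–92 → 15 bp
  93–98 → 6 bp
  99–201 → 103 bp
  202–225 then 1–77 → 24 + 77 = 101 bp
Sorted largest to smallest: 103, 101, 15, 6 bp.

103, 101, 15, 6 bp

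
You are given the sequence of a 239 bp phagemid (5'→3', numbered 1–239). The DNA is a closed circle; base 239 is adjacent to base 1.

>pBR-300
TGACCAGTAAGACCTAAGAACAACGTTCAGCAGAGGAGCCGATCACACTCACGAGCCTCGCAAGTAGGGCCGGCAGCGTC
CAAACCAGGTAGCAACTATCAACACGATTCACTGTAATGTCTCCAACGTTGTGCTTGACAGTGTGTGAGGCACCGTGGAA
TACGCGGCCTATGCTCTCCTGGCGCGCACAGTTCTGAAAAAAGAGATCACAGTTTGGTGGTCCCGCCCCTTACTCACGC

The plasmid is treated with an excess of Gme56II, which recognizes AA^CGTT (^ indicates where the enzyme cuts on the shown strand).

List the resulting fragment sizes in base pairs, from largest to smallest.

Gme56II sites (AACGTT) start at positions 22, 125.
Gme56II cuts after base 2 of each site, so after positions 23, 126.
Circular molecule, 2 cuts → 2 fragments:
  24–126 → 103 bp
  127–239 then 1–23 → 113 + 23 = 136 bp
Sorted largest to smallest: 136, 103 bp.

136, 103 bp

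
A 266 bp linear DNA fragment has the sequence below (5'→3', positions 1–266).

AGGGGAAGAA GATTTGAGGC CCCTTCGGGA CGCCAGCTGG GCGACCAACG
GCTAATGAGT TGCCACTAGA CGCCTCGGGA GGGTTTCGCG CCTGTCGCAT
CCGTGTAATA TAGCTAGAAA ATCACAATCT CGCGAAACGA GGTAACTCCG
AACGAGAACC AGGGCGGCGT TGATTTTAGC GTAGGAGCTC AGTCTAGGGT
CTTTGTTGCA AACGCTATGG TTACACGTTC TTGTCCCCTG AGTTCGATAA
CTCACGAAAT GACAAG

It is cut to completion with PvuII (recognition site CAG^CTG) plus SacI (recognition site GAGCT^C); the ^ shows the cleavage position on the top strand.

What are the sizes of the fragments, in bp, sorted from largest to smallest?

153, 77, 36 bp

The PvuII site (CAGCTG) starts at position 34.
PvuII cuts after base 3 of each site, so after position 36.
The SacI site (GAGCTC) starts at position 185.
SacI cuts after base 5 of each site (before the last base), so after position 189.
Combined cut positions: 36, 189.
Linear molecule, 2 cuts → 3 fragments:
  1–36 → 36 bp
  37–189 → 153 bp
  190–266 → 77 bp
Sorted largest to smallest: 153, 77, 36 bp.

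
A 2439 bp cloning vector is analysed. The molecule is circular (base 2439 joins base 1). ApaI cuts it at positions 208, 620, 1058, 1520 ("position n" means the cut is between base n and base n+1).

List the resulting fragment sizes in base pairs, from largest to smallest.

1127, 462, 438, 412 bp

Circular molecule, 4 cuts → 4 fragments:
  620 − 208 = 412 bp
  1058 − 620 = 438 bp
  1520 − 1058 = 462 bp
  wrap: 2439 − 1520 + 208 = 1127 bp
Sorted largest to smallest: 1127, 462, 438, 412 bp.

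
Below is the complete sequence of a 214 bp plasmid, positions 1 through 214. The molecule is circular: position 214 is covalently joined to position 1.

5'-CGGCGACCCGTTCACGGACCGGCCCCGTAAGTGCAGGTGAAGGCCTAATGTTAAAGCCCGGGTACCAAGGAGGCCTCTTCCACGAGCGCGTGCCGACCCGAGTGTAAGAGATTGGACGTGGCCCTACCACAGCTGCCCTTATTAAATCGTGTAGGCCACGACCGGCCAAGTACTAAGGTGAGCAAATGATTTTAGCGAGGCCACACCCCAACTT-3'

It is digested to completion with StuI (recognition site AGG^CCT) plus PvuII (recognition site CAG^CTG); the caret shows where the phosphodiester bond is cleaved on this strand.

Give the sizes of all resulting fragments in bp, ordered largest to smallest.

125, 59, 30 bp

StuI sites (AGGCCT) start at positions 41, 71.
StuI cuts after base 3 of each site, so after positions 43, 73.
The PvuII site (CAGCTG) starts at position 130.
PvuII cuts after base 3 of each site, so after position 132.
Combined cut positions: 43, 73, 132.
Circular molecule, 3 cuts → 3 fragments:
  44–73 → 30 bp
  74–132 → 59 bp
  133–214 then 1–43 → 82 + 43 = 125 bp
Sorted largest to smallest: 125, 59, 30 bp.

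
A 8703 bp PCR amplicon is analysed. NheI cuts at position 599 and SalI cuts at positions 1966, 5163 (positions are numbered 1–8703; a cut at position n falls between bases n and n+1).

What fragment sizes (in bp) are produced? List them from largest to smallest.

3540, 3197, 1367, 599 bp

Combined cut positions (sorted): 599, 1966, 5163.
Linear molecule, 3 cuts → 4 fragments:
  599 − 0 = 599 bp
  1966 − 599 = 1367 bp
  5163 − 1966 = 3197 bp
  8703 − 5163 = 3540 bp
Sorted largest to smallest: 3540, 3197, 1367, 599 bp.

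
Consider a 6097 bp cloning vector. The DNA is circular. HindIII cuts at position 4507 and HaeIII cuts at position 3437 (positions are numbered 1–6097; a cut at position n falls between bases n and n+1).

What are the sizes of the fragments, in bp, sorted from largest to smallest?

5027, 1070 bp

Combined cut positions (sorted): 3437, 4507.
Circular molecule, 2 cuts → 2 fragments:
  4507 − 3437 = 1070 bp
  wrap: 6097 − 4507 + 3437 = 5027 bp
Sorted largest to smallest: 5027, 1070 bp.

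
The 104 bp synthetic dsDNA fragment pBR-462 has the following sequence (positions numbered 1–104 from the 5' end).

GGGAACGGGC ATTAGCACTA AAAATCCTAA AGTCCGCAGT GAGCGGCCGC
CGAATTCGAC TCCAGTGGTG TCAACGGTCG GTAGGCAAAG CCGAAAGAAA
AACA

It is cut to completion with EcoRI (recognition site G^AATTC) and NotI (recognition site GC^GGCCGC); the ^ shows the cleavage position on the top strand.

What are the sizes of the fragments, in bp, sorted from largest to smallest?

52, 44, 8 bp

The EcoRI site (GAATTC) starts at position 52.
EcoRI cuts after the first base of each site, so after position 52.
The NotI site (GCGGCCGC) starts at position 43.
NotI cuts after base 2 of each site, so after position 44.
Combined cut positions: 44, 52.
Linear molecule, 2 cuts → 3 fragments:
  1–44 → 44 bp
  45–52 → 8 bp
  53–104 → 52 bp
Sorted largest to smallest: 52, 44, 8 bp.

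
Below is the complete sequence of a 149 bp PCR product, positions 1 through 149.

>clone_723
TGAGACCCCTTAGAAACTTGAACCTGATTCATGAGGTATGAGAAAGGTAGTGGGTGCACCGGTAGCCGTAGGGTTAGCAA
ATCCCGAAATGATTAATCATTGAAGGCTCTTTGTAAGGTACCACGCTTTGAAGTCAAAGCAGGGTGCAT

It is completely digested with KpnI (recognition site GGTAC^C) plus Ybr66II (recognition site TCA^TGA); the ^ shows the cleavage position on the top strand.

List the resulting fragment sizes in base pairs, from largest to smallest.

The KpnI site (GGTACC) starts at position 117.
KpnI cuts after base 5 of each site (before the last base), so after position 121.
The Ybr66II site (TCATGA) starts at position 29.
Ybr66II cuts after base 3 of each site, so after position 31.
Combined cut positions: 31, 121.
Linear molecule, 2 cuts → 3 fragments:
  1–31 → 31 bp
  32–121 → 90 bp
  122–149 → 28 bp
Sorted largest to smallest: 90, 31, 28 bp.

90, 31, 28 bp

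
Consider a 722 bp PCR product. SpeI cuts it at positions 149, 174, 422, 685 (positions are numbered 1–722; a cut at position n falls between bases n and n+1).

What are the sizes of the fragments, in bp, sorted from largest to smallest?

263, 248, 149, 37, 25 bp

Linear molecule, 4 cuts → 5 fragments:
  149 − 0 = 149 bp
  174 − 149 = 25 bp
  422 − 174 = 248 bp
  685 − 422 = 263 bp
  722 − 685 = 37 bp
Sorted largest to smallest: 263, 248, 149, 37, 25 bp.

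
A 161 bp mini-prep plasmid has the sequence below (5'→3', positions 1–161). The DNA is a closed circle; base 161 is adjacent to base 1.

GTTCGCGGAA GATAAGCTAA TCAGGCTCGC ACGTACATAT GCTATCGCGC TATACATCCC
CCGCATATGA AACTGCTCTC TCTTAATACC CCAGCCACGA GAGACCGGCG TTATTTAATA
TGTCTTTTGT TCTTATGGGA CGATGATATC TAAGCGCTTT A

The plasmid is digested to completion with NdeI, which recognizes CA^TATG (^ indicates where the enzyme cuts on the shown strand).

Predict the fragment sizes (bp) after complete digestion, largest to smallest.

133, 28 bp

NdeI sites (CATATG) start at positions 36, 64.
NdeI cuts after base 2 of each site, so after positions 37, 65.
Circular molecule, 2 cuts → 2 fragments:
  38–65 → 28 bp
  66–161 then 1–37 → 96 + 37 = 133 bp
Sorted largest to smallest: 133, 28 bp.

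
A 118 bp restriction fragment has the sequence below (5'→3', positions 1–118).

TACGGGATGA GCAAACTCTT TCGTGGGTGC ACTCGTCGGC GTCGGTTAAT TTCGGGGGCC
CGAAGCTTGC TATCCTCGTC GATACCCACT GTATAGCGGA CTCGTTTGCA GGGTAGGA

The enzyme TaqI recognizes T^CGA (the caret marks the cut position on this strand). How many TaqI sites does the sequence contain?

1

TCGA occurs starting at position 79.
TaqI cuts at 1 site.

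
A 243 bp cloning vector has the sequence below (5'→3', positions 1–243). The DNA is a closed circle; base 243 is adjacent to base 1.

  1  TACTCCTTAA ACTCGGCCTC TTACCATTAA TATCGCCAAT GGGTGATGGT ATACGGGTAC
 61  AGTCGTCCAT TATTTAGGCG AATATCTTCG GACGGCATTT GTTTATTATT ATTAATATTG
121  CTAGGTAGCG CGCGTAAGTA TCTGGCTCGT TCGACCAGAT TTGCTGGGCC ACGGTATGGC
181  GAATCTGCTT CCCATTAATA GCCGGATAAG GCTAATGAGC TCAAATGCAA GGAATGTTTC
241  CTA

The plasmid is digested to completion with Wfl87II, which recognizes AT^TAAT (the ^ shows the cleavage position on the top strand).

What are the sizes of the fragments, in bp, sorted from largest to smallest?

85, 83, 75 bp

Wfl87II sites (ATTAAT) start at positions 26, 111, 194.
Wfl87II cuts after base 2 of each site, so after positions 27, 112, 195.
Circular molecule, 3 cuts → 3 fragments:
  28–112 → 85 bp
  113–195 → 83 bp
  196–243 then 1–27 → 48 + 27 = 75 bp
Sorted largest to smallest: 85, 83, 75 bp.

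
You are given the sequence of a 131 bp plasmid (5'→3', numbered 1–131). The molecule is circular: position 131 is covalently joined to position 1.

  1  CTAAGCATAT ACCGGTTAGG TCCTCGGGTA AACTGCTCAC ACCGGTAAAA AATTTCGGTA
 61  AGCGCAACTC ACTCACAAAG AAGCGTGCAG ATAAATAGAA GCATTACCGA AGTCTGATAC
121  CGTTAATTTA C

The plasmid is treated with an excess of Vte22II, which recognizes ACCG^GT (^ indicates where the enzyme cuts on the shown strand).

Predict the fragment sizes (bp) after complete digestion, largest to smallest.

101, 30 bp

Vte22II sites (ACCGGT) start at positions 11, 41.
Vte22II cuts after base 4 of each site, so after positions 14, 44.
Circular molecule, 2 cuts → 2 fragments:
  15–44 → 30 bp
  45–131 then 1–14 → 87 + 14 = 101 bp
Sorted largest to smallest: 101, 30 bp.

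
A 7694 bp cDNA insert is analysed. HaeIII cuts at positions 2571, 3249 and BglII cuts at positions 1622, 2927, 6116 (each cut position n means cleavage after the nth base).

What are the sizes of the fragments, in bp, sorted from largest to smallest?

2867, 1622, 1578, 949, 356, 322 bp

Combined cut positions (sorted): 1622, 2571, 2927, 3249, 6116.
Linear molecule, 5 cuts → 6 fragments:
  1622 − 0 = 1622 bp
  2571 − 1622 = 949 bp
  2927 − 2571 = 356 bp
  3249 − 2927 = 322 bp
  6116 − 3249 = 2867 bp
  7694 − 6116 = 1578 bp
Sorted largest to smallest: 2867, 1622, 1578, 949, 356, 322 bp.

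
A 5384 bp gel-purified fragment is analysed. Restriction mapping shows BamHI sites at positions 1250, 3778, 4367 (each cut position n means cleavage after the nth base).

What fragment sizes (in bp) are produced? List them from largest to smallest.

Linear molecule, 3 cuts → 4 fragments:
  1250 − 0 = 1250 bp
  3778 − 1250 = 2528 bp
  4367 − 3778 = 589 bp
  5384 − 4367 = 1017 bp
Sorted largest to smallest: 2528, 1250, 1017, 589 bp.

2528, 1250, 1017, 589 bp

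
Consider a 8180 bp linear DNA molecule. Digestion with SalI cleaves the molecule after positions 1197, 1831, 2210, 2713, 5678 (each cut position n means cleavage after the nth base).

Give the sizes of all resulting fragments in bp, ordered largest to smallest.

2965, 2502, 1197, 634, 503, 379 bp

Linear molecule, 5 cuts → 6 fragments:
  1197 − 0 = 1197 bp
  1831 − 1197 = 634 bp
  2210 − 1831 = 379 bp
  2713 − 2210 = 503 bp
  5678 − 2713 = 2965 bp
  8180 − 5678 = 2502 bp
Sorted largest to smallest: 2965, 2502, 1197, 634, 503, 379 bp.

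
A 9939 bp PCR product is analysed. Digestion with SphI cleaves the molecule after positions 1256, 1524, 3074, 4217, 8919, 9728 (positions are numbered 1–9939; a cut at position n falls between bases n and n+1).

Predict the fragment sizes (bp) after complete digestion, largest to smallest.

Linear molecule, 6 cuts → 7 fragments:
  1256 − 0 = 1256 bp
  1524 − 1256 = 268 bp
  3074 − 1524 = 1550 bp
  4217 − 3074 = 1143 bp
  8919 − 4217 = 4702 bp
  9728 − 8919 = 809 bp
  9939 − 9728 = 211 bp
Sorted largest to smallest: 4702, 1550, 1256, 1143, 809, 268, 211 bp.

4702, 1550, 1256, 1143, 809, 268, 211 bp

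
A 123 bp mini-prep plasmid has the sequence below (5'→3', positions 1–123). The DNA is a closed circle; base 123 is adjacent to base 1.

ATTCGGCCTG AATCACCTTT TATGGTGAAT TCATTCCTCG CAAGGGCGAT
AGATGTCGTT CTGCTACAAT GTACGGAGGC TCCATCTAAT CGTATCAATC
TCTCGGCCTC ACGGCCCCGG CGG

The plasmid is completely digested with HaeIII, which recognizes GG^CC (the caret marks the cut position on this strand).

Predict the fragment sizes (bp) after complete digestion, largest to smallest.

HaeIII sites (GGCC) start at positions 5, 105, 113.
HaeIII cuts after base 2 of each site, so after positions 6, 106, 114.
Circular molecule, 3 cuts → 3 fragments:
  7–106 → 100 bp
  107–114 → 8 bp
  115–123 then 1–6 → 9 + 6 = 15 bp
Sorted largest to smallest: 100, 15, 8 bp.

100, 15, 8 bp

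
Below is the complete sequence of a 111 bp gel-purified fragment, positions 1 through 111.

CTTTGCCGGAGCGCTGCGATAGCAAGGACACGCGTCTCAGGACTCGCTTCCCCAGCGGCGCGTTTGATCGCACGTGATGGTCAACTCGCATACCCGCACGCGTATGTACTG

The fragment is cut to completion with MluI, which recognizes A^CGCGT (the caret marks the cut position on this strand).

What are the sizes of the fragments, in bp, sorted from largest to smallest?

MluI sites (ACGCGT) start at positions 30, 98.
MluI cuts after the first base of each site, so after positions 30, 98.
Linear molecule, 2 cuts → 3 fragments:
  1–30 → 30 bp
  31–98 → 68 bp
  99–111 → 13 bp
Sorted largest to smallest: 68, 30, 13 bp.

68, 30, 13 bp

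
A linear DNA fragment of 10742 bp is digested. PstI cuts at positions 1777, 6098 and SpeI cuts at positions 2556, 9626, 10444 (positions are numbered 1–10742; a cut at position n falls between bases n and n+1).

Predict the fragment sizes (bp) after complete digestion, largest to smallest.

3542, 3528, 1777, 818, 779, 298 bp

Combined cut positions (sorted): 1777, 2556, 6098, 9626, 10444.
Linear molecule, 5 cuts → 6 fragments:
  1777 − 0 = 1777 bp
  2556 − 1777 = 779 bp
  6098 − 2556 = 3542 bp
  9626 − 6098 = 3528 bp
  10444 − 9626 = 818 bp
  10742 − 10444 = 298 bp
Sorted largest to smallest: 3542, 3528, 1777, 818, 779, 298 bp.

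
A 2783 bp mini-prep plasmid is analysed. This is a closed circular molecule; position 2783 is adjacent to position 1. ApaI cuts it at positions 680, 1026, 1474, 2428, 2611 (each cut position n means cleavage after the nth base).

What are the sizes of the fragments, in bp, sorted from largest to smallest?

954, 852, 448, 346, 183 bp

Circular molecule, 5 cuts → 5 fragments:
  1026 − 680 = 346 bp
  1474 − 1026 = 448 bp
  2428 − 1474 = 954 bp
  2611 − 2428 = 183 bp
  wrap: 2783 − 2611 + 680 = 852 bp
Sorted largest to smallest: 954, 852, 448, 346, 183 bp.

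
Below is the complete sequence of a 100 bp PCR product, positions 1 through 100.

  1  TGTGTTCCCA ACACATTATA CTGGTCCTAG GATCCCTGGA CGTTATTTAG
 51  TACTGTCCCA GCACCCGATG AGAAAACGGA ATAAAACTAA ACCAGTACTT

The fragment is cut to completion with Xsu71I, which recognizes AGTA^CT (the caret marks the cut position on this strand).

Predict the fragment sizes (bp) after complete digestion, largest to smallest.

Xsu71I sites (AGTACT) start at positions 49, 94.
Xsu71I cuts after base 4 of each site, so after positions 52, 97.
Linear molecule, 2 cuts → 3 fragments:
  1–52 → 52 bp
  53–97 → 45 bp
  98–100 → 3 bp
Sorted largest to smallest: 52, 45, 3 bp.

52, 45, 3 bp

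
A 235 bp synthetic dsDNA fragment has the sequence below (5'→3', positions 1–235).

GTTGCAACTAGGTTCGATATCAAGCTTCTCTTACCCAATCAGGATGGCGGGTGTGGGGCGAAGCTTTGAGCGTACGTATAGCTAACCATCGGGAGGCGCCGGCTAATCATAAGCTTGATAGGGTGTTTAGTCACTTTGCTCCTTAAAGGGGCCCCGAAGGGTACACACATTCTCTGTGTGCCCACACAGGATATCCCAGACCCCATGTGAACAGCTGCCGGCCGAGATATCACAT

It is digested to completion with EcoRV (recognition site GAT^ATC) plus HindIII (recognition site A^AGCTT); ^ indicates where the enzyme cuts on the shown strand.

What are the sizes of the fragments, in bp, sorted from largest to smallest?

81, 50, 39, 36, 18, 7, 4 bp

EcoRV sites (GATATC) start at positions 16, 190, 226.
EcoRV cuts after base 3 of each site, so after positions 18, 192, 228.
HindIII sites (AAGCTT) start at positions 22, 61, 111.
HindIII cuts after the first base of each site, so after positions 22, 61, 111.
Combined cut positions: 18, 22, 61, 111, 192, 228.
Linear molecule, 6 cuts → 7 fragments:
  1–18 → 18 bp
  19–22 → 4 bp
  23–61 → 39 bp
  62–111 → 50 bp
  112–192 → 81 bp
  193–228 → 36 bp
  229–235 → 7 bp
Sorted largest to smallest: 81, 50, 39, 36, 18, 7, 4 bp.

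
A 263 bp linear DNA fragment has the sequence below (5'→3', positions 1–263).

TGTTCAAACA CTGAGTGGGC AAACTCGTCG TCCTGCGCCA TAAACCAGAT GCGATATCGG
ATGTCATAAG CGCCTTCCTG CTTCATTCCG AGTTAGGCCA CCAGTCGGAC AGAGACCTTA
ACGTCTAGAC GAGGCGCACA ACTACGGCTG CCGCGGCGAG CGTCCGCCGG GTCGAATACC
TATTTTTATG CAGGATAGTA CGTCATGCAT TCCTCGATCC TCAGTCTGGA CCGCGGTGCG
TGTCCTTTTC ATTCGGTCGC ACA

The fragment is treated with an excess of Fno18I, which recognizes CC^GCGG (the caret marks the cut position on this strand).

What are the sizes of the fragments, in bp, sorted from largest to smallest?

Fno18I sites (CCGCGG) start at positions 151, 231.
Fno18I cuts after base 2 of each site, so after positions 152, 232.
Linear molecule, 2 cuts → 3 fragments:
  1–152 → 152 bp
  153–232 → 80 bp
  233–263 → 31 bp
Sorted largest to smallest: 152, 80, 31 bp.

152, 80, 31 bp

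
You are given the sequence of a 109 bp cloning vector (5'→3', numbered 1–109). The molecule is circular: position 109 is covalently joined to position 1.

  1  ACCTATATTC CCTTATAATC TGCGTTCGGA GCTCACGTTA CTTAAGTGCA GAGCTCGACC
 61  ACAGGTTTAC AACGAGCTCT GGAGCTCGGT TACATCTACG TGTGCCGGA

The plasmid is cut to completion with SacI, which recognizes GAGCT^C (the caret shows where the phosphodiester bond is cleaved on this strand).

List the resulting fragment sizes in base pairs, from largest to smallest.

SacI sites (GAGCTC) start at positions 29, 51, 74, 82.
SacI cuts after base 5 of each site (before the last base), so after positions 33, 55, 78, 86.
Circular molecule, 4 cuts → 4 fragments:
  34–55 → 22 bp
  56–78 → 23 bp
  79–86 → 8 bp
  87–109 then 1–33 → 23 + 33 = 56 bp
Sorted largest to smallest: 56, 23, 22, 8 bp.

56, 23, 22, 8 bp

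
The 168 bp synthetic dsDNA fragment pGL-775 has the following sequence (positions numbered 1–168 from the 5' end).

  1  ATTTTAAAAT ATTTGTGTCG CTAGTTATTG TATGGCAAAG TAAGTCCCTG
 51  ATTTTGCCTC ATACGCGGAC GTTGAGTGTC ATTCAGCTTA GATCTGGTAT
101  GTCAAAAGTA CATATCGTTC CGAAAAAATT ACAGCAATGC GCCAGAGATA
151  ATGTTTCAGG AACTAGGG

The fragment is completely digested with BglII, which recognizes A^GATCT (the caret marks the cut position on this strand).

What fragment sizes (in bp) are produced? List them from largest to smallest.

90, 78 bp

The BglII site (AGATCT) starts at position 90.
BglII cuts after the first base of each site, so after position 90.
Linear molecule, 1 cut → 2 fragments:
  1–90 → 90 bp
  91–168 → 78 bp
Sorted largest to smallest: 90, 78 bp.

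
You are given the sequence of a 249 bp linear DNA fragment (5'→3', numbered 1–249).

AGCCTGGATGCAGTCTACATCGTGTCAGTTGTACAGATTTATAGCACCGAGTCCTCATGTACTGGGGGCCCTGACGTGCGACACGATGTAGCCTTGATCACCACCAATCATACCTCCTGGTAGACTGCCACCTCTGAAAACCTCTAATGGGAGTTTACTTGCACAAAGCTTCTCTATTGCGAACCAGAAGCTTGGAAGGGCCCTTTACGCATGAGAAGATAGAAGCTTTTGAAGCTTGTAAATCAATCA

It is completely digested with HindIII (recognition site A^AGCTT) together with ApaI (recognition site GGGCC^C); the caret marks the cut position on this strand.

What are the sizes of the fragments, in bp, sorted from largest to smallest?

96, 70, 22, 21, 17, 14, 9 bp

HindIII sites (AAGCTT) start at positions 166, 188, 223, 232.
HindIII cuts after the first base of each site, so after positions 166, 188, 223, 232.
ApaI sites (GGGCCC) start at positions 66, 198.
ApaI cuts after base 5 of each site (before the last base), so after positions 70, 202.
Combined cut positions: 70, 166, 188, 202, 223, 232.
Linear molecule, 6 cuts → 7 fragments:
  1–70 → 70 bp
  71–166 → 96 bp
  167–188 → 22 bp
  189–202 → 14 bp
  203–223 → 21 bp
  224–232 → 9 bp
  233–249 → 17 bp
Sorted largest to smallest: 96, 70, 22, 21, 17, 14, 9 bp.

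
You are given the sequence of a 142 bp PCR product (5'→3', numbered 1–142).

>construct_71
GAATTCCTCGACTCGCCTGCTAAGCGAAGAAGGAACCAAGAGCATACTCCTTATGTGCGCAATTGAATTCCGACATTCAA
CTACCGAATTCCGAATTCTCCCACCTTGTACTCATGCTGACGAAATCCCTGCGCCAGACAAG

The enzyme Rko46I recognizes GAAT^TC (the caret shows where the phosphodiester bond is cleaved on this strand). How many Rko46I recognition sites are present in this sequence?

4

GAATTC occurs starting at positions 1, 65, 86, 93.
Rko46I cuts at 4 sites.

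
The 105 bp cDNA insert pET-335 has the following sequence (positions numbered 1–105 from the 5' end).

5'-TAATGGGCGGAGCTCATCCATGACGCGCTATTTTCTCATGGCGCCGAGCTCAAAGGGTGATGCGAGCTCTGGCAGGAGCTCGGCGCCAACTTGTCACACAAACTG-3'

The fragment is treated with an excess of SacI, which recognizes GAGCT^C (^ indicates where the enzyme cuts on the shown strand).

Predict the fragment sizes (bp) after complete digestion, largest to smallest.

36, 25, 18, 14, 12 bp

SacI sites (GAGCTC) start at positions 10, 46, 64, 76.
SacI cuts after base 5 of each site (before the last base), so after positions 14, 50, 68, 80.
Linear molecule, 4 cuts → 5 fragments:
  1–14 → 14 bp
  15–50 → 36 bp
  51–68 → 18 bp
  69–80 → 12 bp
  81–105 → 25 bp
Sorted largest to smallest: 36, 25, 18, 14, 12 bp.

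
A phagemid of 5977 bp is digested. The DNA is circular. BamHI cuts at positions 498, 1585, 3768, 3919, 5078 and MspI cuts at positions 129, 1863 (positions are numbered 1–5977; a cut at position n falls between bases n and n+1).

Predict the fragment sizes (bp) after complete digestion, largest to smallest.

Combined cut positions (sorted): 129, 498, 1585, 1863, 3768, 3919, 5078.
Circular molecule, 7 cuts → 7 fragments:
  498 − 129 = 369 bp
  1585 − 498 = 1087 bp
  1863 − 1585 = 278 bp
  3768 − 1863 = 1905 bp
  3919 − 3768 = 151 bp
  5078 − 3919 = 1159 bp
  wrap: 5977 − 5078 + 129 = 1028 bp
Sorted largest to smallest: 1905, 1159, 1087, 1028, 369, 278, 151 bp.

1905, 1159, 1087, 1028, 369, 278, 151 bp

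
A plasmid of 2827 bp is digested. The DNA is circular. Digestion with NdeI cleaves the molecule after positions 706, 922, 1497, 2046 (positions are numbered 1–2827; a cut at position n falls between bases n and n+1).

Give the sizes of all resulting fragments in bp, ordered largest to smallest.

1487, 575, 549, 216 bp

Circular molecule, 4 cuts → 4 fragments:
  922 − 706 = 216 bp
  1497 − 922 = 575 bp
  2046 − 1497 = 549 bp
  wrap: 2827 − 2046 + 706 = 1487 bp
Sorted largest to smallest: 1487, 575, 549, 216 bp.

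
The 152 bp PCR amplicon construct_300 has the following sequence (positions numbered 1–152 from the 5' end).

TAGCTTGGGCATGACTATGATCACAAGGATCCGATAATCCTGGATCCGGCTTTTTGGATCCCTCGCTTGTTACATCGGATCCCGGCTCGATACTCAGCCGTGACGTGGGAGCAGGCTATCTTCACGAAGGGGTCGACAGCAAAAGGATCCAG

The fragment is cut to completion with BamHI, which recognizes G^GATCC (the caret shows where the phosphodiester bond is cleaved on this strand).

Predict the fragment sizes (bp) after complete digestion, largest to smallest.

68, 27, 21, 15, 14, 7 bp

BamHI sites (GGATCC) start at positions 27, 42, 56, 77, 145.
BamHI cuts after the first base of each site, so after positions 27, 42, 56, 77, 145.
Linear molecule, 5 cuts → 6 fragments:
  1–27 → 27 bp
  28–42 → 15 bp
  43–56 → 14 bp
  57–77 → 21 bp
  78–145 → 68 bp
  146–152 → 7 bp
Sorted largest to smallest: 68, 27, 21, 15, 14, 7 bp.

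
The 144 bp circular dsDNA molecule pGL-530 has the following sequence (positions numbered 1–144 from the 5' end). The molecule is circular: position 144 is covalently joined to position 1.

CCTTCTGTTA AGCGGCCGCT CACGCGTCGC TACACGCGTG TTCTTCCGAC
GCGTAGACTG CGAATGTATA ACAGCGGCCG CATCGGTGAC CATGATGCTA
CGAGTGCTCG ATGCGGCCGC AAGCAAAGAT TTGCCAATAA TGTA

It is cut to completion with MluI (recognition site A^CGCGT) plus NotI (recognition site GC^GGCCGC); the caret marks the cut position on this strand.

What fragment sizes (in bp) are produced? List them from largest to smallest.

MluI sites (ACGCGT) start at positions 22, 34, 49.
MluI cuts after the first base of each site, so after positions 22, 34, 49.
NotI sites (GCGGCCGC) start at positions 12, 74, 113.
NotI cuts after base 2 of each site, so after positions 13, 75, 114.
Combined cut positions: 13, 22, 34, 49, 75, 114.
Circular molecule, 6 cuts → 6 fragments:
  14–22 → 9 bp
  23–34 → 12 bp
  35–49 → 15 bp
  50–75 → 26 bp
  76–114 → 39 bp
  115–144 then 1–13 → 30 + 13 = 43 bp
Sorted largest to smallest: 43, 39, 26, 15, 12, 9 bp.

43, 39, 26, 15, 12, 9 bp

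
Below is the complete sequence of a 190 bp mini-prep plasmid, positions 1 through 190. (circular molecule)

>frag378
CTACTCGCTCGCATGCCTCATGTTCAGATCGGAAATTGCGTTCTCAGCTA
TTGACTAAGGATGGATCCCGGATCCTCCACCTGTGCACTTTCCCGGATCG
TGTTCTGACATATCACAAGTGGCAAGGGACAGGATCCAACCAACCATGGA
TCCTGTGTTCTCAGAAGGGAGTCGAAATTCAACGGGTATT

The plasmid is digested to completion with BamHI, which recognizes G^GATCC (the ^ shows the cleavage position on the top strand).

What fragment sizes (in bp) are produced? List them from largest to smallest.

BamHI sites (GGATCC) start at positions 63, 70, 132, 148.
BamHI cuts after the first base of each site, so after positions 63, 70, 132, 148.
Circular molecule, 4 cuts → 4 fragments:
  64–70 → 7 bp
  71–132 → 62 bp
  133–148 → 16 bp
  149–190 then 1–63 → 42 + 63 = 105 bp
Sorted largest to smallest: 105, 62, 16, 7 bp.

105, 62, 16, 7 bp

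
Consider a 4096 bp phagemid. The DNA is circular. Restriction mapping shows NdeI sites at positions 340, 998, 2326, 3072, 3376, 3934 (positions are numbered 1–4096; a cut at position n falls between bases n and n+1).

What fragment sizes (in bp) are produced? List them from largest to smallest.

Circular molecule, 6 cuts → 6 fragments:
  998 − 340 = 658 bp
  2326 − 998 = 1328 bp
  3072 − 2326 = 746 bp
  3376 − 3072 = 304 bp
  3934 − 3376 = 558 bp
  wrap: 4096 − 3934 + 340 = 502 bp
Sorted largest to smallest: 1328, 746, 658, 558, 502, 304 bp.

1328, 746, 658, 558, 502, 304 bp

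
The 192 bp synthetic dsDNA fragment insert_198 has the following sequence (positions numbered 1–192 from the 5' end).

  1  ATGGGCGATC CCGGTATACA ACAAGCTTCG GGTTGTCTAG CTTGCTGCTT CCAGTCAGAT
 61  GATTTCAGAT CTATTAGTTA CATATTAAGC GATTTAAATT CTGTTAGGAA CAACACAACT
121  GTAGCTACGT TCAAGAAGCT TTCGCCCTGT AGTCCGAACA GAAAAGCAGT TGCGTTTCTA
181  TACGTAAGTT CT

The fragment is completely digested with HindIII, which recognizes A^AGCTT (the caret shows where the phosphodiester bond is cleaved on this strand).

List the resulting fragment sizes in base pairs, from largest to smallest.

HindIII sites (AAGCTT) start at positions 23, 136.
HindIII cuts after the first base of each site, so after positions 23, 136.
Linear molecule, 2 cuts → 3 fragments:
  1–23 → 23 bp
  24–136 → 113 bp
  137–192 → 56 bp
Sorted largest to smallest: 113, 56, 23 bp.

113, 56, 23 bp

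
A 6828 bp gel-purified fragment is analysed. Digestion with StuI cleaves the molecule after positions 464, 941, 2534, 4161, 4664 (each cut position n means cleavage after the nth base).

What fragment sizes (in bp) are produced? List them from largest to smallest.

Linear molecule, 5 cuts → 6 fragments:
  464 − 0 = 464 bp
  941 − 464 = 477 bp
  2534 − 941 = 1593 bp
  4161 − 2534 = 1627 bp
  4664 − 4161 = 503 bp
  6828 − 4664 = 2164 bp
Sorted largest to smallest: 2164, 1627, 1593, 503, 477, 464 bp.

2164, 1627, 1593, 503, 477, 464 bp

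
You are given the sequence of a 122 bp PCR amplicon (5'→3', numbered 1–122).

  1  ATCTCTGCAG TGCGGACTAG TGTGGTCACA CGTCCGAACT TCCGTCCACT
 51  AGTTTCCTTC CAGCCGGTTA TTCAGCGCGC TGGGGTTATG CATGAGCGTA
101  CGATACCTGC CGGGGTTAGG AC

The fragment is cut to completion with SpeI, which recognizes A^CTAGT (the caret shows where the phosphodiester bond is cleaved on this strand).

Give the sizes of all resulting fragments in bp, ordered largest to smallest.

74, 32, 16 bp

SpeI sites (ACTAGT) start at positions 16, 48.
SpeI cuts after the first base of each site, so after positions 16, 48.
Linear molecule, 2 cuts → 3 fragments:
  1–16 → 16 bp
  17–48 → 32 bp
  49–122 → 74 bp
Sorted largest to smallest: 74, 32, 16 bp.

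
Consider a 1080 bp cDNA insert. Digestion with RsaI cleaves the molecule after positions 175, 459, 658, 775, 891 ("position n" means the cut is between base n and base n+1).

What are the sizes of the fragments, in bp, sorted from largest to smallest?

Linear molecule, 5 cuts → 6 fragments:
  175 − 0 = 175 bp
  459 − 175 = 284 bp
  658 − 459 = 199 bp
  775 − 658 = 117 bp
  891 − 775 = 116 bp
  1080 − 891 = 189 bp
Sorted largest to smallest: 284, 199, 189, 175, 117, 116 bp.

284, 199, 189, 175, 117, 116 bp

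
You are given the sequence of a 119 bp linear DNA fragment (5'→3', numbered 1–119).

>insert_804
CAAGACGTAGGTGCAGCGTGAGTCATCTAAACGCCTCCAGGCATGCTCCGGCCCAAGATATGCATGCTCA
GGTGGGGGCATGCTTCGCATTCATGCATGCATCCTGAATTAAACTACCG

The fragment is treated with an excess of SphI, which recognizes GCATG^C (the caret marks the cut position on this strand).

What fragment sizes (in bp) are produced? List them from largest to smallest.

45, 21, 20, 17, 16 bp

SphI sites (GCATGC) start at positions 41, 62, 78, 95.
SphI cuts after base 5 of each site (before the last base), so after positions 45, 66, 82, 99.
Linear molecule, 4 cuts → 5 fragments:
  1–45 → 45 bp
  46–66 → 21 bp
  67–82 → 16 bp
  83–99 → 17 bp
  100–119 → 20 bp
Sorted largest to smallest: 45, 21, 20, 17, 16 bp.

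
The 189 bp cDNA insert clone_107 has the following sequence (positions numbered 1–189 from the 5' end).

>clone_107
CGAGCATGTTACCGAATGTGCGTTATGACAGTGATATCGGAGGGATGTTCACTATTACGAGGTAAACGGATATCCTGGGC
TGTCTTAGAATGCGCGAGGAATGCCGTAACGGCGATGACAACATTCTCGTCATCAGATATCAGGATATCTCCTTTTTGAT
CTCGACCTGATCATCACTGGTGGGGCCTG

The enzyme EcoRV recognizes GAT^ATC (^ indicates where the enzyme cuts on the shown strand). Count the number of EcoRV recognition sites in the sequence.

GATATC occurs starting at positions 33, 69, 136, 144.
EcoRV cuts at 4 sites.

4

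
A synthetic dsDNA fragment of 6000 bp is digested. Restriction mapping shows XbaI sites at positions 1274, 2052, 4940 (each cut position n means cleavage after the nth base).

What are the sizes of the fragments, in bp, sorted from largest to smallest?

2888, 1274, 1060, 778 bp

Linear molecule, 3 cuts → 4 fragments:
  1274 − 0 = 1274 bp
  2052 − 1274 = 778 bp
  4940 − 2052 = 2888 bp
  6000 − 4940 = 1060 bp
Sorted largest to smallest: 2888, 1274, 1060, 778 bp.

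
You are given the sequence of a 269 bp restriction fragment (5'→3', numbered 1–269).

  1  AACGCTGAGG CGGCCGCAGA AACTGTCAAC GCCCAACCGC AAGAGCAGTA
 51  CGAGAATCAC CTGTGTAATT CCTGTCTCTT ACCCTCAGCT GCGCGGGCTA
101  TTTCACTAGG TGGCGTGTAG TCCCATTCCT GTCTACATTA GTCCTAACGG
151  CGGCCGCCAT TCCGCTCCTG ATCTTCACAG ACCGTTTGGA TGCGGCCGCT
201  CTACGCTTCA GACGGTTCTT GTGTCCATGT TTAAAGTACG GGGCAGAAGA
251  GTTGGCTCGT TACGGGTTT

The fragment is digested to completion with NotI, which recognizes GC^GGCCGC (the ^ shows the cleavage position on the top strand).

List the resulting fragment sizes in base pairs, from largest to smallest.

140, 76, 42, 11 bp

NotI sites (GCGGCCGC) start at positions 10, 150, 192.
NotI cuts after base 2 of each site, so after positions 11, 151, 193.
Linear molecule, 3 cuts → 4 fragments:
  1–11 → 11 bp
  12–151 → 140 bp
  152–193 → 42 bp
  194–269 → 76 bp
Sorted largest to smallest: 140, 76, 42, 11 bp.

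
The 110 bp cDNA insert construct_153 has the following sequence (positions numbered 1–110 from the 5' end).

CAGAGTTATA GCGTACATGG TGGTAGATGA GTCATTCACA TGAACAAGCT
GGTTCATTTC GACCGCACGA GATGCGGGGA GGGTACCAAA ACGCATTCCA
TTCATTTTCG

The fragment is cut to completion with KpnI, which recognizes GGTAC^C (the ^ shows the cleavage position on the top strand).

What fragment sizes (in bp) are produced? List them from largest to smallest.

The KpnI site (GGTACC) starts at position 82.
KpnI cuts after base 5 of each site (before the last base), so after position 86.
Linear molecule, 1 cut → 2 fragments:
  1–86 → 86 bp
  87–110 → 24 bp
Sorted largest to smallest: 86, 24 bp.

86, 24 bp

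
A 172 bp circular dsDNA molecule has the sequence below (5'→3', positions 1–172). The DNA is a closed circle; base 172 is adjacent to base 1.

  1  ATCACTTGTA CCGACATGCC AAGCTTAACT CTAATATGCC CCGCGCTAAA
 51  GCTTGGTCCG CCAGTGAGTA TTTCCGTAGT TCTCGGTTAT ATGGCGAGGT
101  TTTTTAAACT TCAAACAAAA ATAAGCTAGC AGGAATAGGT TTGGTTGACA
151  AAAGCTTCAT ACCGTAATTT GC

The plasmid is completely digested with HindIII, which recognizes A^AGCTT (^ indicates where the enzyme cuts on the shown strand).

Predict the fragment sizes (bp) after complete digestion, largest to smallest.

103, 41, 28 bp

HindIII sites (AAGCTT) start at positions 21, 49, 152.
HindIII cuts after the first base of each site, so after positions 21, 49, 152.
Circular molecule, 3 cuts → 3 fragments:
  22–49 → 28 bp
  50–152 → 103 bp
  153–172 then 1–21 → 20 + 21 = 41 bp
Sorted largest to smallest: 103, 41, 28 bp.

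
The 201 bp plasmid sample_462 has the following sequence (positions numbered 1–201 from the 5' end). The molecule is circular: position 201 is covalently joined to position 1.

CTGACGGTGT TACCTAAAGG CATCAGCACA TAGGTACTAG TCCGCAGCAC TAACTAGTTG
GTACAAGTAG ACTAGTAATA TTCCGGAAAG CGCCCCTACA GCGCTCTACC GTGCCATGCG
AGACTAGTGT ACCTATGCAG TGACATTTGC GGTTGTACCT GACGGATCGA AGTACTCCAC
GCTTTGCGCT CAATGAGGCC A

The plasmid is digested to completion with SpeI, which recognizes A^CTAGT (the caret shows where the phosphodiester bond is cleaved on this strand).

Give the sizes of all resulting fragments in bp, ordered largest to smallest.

SpeI sites (ACTAGT) start at positions 36, 53, 71, 123.
SpeI cuts after the first base of each site, so after positions 36, 53, 71, 123.
Circular molecule, 4 cuts → 4 fragments:
  37–53 → 17 bp
  54–71 → 18 bp
  72–123 → 52 bp
  124–201 then 1–36 → 78 + 36 = 114 bp
Sorted largest to smallest: 114, 52, 18, 17 bp.

114, 52, 18, 17 bp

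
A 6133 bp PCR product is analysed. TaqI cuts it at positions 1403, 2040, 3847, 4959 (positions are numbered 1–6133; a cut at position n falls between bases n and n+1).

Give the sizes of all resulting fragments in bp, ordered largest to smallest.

1807, 1403, 1174, 1112, 637 bp

Linear molecule, 4 cuts → 5 fragments:
  1403 − 0 = 1403 bp
  2040 − 1403 = 637 bp
  3847 − 2040 = 1807 bp
  4959 − 3847 = 1112 bp
  6133 − 4959 = 1174 bp
Sorted largest to smallest: 1807, 1403, 1174, 1112, 637 bp.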